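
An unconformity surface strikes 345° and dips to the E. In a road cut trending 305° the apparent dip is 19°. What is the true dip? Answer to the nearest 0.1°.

28.2°

β = acute angle between strike 345° and section 305° = 40°.
tan δ = tan α / sin β = tan 19° / sin 40° = 0.3443 / 0.6428 = 0.5357
δ = arctan(0.5357) = 28.18°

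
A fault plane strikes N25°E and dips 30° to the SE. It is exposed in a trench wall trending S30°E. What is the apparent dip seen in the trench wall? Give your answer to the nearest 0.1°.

25.3°

Angle between strike (N25°E) and section (S30°E): β = 55°.
tan(apparent dip) = tan 30° · sin 55° = 0.4729
apparent dip = arctan 0.4729 = 25.31°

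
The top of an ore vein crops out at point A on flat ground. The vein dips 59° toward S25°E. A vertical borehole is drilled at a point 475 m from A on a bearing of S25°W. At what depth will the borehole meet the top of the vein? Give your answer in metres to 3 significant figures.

The hole lies 50° from the dip direction, so the down-dip offset is 475 × cos 50° = 305.32 m.
Depth = down-dip offset × tan(dip) = 305.32 × tan 59° = 305.32 × 1.6643
Depth = 508.14 m

508 m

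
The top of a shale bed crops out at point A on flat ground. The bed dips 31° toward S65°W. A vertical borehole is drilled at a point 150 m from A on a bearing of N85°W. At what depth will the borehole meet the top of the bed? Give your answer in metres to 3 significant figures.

The hole lies 30° from the dip direction, so the down-dip offset is 150 × cos 30° = 129.90 m.
Depth = down-dip offset × tan(dip) = 129.90 × tan 31° = 129.90 × 0.6009
Depth = 78.05 m

78.1 m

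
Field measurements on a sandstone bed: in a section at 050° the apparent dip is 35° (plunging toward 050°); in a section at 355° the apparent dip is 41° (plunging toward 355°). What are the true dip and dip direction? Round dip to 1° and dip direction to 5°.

The two traces are lines in the plane: v₁ = (sin 50°·cos 35°, cos 50°·cos 35°, −sin 35°), v₂ = (sin 355°·cos 41°, cos 355°·cos 41°, −sin 41°).
Cross product v₁ × v₂ gives the pole to the plane: n ∝ (0.086, 0.449, 0.506).
tan δ = √(n_x²+n_y²)/n_z = 0.458/0.506, so δ = 42.1°.
The horizontal component of n points toward azimuth atan2(n_x, n_y) = 11°, the dip direction.

true dip 42°, dip direction 010°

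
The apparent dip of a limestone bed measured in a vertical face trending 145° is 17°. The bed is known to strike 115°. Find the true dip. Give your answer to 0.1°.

β = acute angle between strike 115° and section 145° = 30°.
tan(true dip) = tan 17° / sin 30° = 0.6115
δ = arctan(0.6115) = 31.44°

31.4°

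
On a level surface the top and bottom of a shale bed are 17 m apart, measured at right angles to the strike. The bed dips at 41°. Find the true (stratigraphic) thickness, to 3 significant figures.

11.2 m

True thickness t = w · sin(dip) = 17 × sin 41°
t = 17 × 0.6561 = 11.153 m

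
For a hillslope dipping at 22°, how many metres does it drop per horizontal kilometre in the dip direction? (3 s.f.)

404 m

drop per km = 1000 × tan 22° = 1000 × 0.4040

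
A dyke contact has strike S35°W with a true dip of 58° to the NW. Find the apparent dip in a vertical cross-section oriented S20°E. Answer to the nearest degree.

53°

The strike is S35°W and the section trends S20°E; the acute angle between them is β = 55°.
tan(apparent dip) = tan 58° · sin 55° = 1.3109
α = arctan(1.3109) = 52.66°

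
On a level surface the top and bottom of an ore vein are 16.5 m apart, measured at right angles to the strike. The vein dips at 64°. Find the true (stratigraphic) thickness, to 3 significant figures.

14.8 m

True thickness t = w · sin(dip) = 16.5 × sin 64°
t = 16.5 × 0.8988 = 14.830 m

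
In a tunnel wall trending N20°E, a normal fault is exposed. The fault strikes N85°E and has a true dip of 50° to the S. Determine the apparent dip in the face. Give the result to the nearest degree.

The section lies 65° from the strike.
tan(apparent dip) = tan 50° · sin 65° = 1.0801
apparent dip = arctan 1.0801 = 47.21°

47°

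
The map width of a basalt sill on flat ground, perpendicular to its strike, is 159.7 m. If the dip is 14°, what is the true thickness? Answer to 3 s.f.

True thickness t = w · sin(dip) = 159.7 × sin 14°
t = 159.7 × 0.2419 = 38.635 m

38.6 m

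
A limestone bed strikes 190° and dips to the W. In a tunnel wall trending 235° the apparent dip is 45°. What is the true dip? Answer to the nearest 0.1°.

54.7°

β = acute angle between strike 190° and section 235° = 45°.
tan δ = tan α / sin β = tan 45° / sin 45° = 1.0000 / 0.7071 = 1.4142
true dip = arctan 1.4142 = 54.74°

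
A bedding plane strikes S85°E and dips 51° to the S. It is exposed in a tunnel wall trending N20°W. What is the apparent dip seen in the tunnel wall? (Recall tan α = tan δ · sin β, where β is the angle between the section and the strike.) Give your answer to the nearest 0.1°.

48.2°

Angle between strike (S85°E) and section (N20°W): β = 65°.
tan(apparent dip) = tan 51° · sin 65° = 1.1192
α = arctan(1.1192) = 48.22°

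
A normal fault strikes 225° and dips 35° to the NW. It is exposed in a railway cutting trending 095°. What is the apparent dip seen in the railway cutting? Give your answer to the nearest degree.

The section lies 50° from the strike.
tan(apparent dip) = tan 35° · sin 50° = 0.5364
α = arctan(0.5364) = 28.21°

28°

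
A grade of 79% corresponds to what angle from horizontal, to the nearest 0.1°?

38.3°

tan θ = 79/100 = 0.7900
θ = arctan(0.7900) = 38.31°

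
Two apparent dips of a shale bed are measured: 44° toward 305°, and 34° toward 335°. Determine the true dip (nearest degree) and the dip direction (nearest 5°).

The two traces are lines in the plane: v₁ = (sin 305°·cos 44°, cos 305°·cos 44°, −sin 44°), v₂ = (sin 335°·cos 34°, cos 335°·cos 34°, −sin 34°).
Cross product v₁ × v₂ gives the pole to the plane: n ∝ (-0.291, 0.086, 0.298).
True dip = arccos(n_z / |n|) = arccos(0.7006) = 45.5°.
Dip direction = azimuth of (n_x, n_y) = atan2(-0.291, 0.086) = 286°.

true dip 46°, dip direction 285°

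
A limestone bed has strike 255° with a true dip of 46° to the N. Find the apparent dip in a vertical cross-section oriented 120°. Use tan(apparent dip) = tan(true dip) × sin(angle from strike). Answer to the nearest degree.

Angle between strike (255°) and section (120°): β = 45°.
tan α = tan 46° × sin 45° = 1.0355 × 0.7071 = 0.7322
apparent dip = arctan 0.7322 = 36.21°

36°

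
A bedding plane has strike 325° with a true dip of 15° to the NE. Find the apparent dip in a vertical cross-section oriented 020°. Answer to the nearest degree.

The section lies 55° from the strike.
tan(apparent dip) = tan 15° · sin 55° = 0.2195
α = arctan(0.2195) = 12.38°

12°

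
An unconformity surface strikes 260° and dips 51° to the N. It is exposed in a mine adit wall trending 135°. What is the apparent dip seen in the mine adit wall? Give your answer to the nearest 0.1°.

The strike is 260° and the section trends 135°; the acute angle between them is β = 55°.
tan(apparent dip) = tan 51° · sin 55° = 1.0116
α = arctan(1.0116) = 45.33°

45.3°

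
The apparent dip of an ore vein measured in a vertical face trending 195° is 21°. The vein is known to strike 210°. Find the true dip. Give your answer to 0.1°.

The section is 15° from the strike.
tan δ = tan α / sin β = tan 21° / sin 15° = 0.3839 / 0.2588 = 1.4831
δ = arctan(1.4831) = 56.01°

56.0°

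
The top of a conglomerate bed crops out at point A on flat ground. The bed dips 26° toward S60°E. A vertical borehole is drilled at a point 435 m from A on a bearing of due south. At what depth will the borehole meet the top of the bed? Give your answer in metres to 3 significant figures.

The hole lies 60° from the dip direction, so the down-dip offset is 435 × cos 60° = 217.50 m.
Depth = down-dip offset × tan(dip) = 217.50 × tan 26° = 217.50 × 0.4877
Depth = 106.08 m

106 m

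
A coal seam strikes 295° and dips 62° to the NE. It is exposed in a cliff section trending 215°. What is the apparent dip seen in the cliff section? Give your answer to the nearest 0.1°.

61.6°

The strike is 295° and the section trends 215°; the acute angle between them is β = 80°.
tan(apparent dip) = tan 62° · sin 80° = 1.8522
α = arctan(1.8522) = 61.63°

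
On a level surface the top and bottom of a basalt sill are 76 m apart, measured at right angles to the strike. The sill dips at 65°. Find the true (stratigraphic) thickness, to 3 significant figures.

68.9 m

True thickness t = w · sin(dip) = 76 × sin 65°
t = 76 × 0.9063 = 68.879 m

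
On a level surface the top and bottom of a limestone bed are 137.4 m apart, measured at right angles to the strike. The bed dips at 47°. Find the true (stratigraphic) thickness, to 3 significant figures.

100 m

True thickness t = w · sin(dip) = 137.4 × sin 47°
t = 137.4 × 0.7314 = 100.488 m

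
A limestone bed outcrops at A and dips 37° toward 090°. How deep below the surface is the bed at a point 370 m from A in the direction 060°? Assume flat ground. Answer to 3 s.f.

The hole lies 30° from the dip direction, so the down-dip offset is 370 × cos 30° = 320.43 m.
Depth = down-dip offset × tan(dip) = 320.43 × tan 37° = 320.43 × 0.7536
Depth = 241.46 m

241 m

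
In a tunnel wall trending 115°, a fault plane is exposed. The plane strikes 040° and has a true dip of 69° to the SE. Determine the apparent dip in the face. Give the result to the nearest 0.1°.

68.3°

Angle between strike (040°) and section (115°): β = 75°.
tan α = tan 69° × sin 75° = 2.6051 × 0.9659 = 2.5163
apparent dip = arctan 2.5163 = 68.33°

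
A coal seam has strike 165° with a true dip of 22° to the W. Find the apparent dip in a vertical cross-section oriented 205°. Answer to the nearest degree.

15°

The strike is 165° and the section trends 205°; the acute angle between them is β = 40°.
tan α = tan 22° × sin 40° = 0.4040 × 0.6428 = 0.2597
apparent dip = arctan 0.2597 = 14.56°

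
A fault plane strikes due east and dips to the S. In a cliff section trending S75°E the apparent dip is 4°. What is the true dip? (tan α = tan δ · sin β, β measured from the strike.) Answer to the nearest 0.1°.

The section is 15° from the strike.
tan δ = tan α / sin β = tan 4° / sin 15° = 0.0699 / 0.2588 = 0.2702
δ = arctan(0.2702) = 15.12°

15.1°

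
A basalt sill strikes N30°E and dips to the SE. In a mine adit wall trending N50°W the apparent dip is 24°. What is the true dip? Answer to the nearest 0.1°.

24.3°

The section is 80° from the strike.
tan(true dip) = tan 24° / sin 80° = 0.4521
δ = arctan(0.4521) = 24.33°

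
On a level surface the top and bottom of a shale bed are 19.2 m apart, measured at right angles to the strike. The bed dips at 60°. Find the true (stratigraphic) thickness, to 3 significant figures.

16.6 m

True thickness t = w · sin(dip) = 19.2 × sin 60°
t = 19.2 × 0.8660 = 16.628 m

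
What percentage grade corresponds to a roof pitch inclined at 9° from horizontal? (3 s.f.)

15.8%

grade % = 100 × tan 9° = 100 × 0.1584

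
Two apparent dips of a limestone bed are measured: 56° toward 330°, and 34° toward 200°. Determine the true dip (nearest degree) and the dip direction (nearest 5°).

true dip 69°, dip direction 275°

The two traces are lines in the plane: v₁ = (sin 330°·cos 56°, cos 330°·cos 56°, −sin 56°), v₂ = (sin 200°·cos 34°, cos 200°·cos 34°, −sin 34°).
n = v₁ × v₂ = (-0.917, 0.079, 0.355) (taken with n_z > 0).
True dip = arccos(n_z / |n|) = arccos(0.3601) = 68.9°.
Dip direction = atan2(-0.917, 0.079) = 275° (azimuth of n's horizontal projection).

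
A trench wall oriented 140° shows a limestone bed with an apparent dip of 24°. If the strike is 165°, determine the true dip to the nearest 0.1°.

46.5°

β = acute angle between strike 165° and section 140° = 25°.
tan δ = tan α / sin β = tan 24° / sin 25° = 0.4452 / 0.4226 = 1.0535
δ = arctan(1.0535) = 46.49°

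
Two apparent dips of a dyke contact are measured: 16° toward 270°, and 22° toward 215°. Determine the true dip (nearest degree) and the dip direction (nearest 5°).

true dip 22°, dip direction 225°

The two traces are lines in the plane: v₁ = (sin 270°·cos 16°, cos 270°·cos 16°, −sin 16°), v₂ = (sin 215°·cos 22°, cos 215°·cos 22°, −sin 22°).
The plane normal is n = v₁ × v₂ ∝ (-0.209, -0.214, 0.730).
tan δ = √(n_x²+n_y²)/n_z = 0.299/0.730, so δ = 22.3°.
The horizontal component of n points toward azimuth atan2(n_x, n_y) = 224°, the dip direction.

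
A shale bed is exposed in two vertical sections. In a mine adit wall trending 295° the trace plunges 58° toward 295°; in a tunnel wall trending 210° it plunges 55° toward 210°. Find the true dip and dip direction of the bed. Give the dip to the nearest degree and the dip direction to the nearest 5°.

The two traces are lines in the plane: v₁ = (sin 295°·cos 58°, cos 295°·cos 58°, −sin 58°), v₂ = (sin 210°·cos 55°, cos 210°·cos 55°, −sin 55°).
The plane normal is n = v₁ × v₂ ∝ (-0.605, -0.150, 0.303).
tan δ = √(n_x²+n_y²)/n_z = 0.623/0.303, so δ = 64.1°.
Dip direction = azimuth of (n_x, n_y) = atan2(-0.605, -0.150) = 256°.

true dip 64°, dip direction 255°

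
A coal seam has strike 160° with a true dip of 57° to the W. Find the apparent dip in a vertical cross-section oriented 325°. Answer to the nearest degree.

The strike is 160° and the section trends 325°; the acute angle between them is β = 15°.
tan α = tan 57° × sin 15° = 1.5399 × 0.2588 = 0.3985
apparent dip = arctan 0.3985 = 21.73°

22°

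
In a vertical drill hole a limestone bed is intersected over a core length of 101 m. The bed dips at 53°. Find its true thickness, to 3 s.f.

True thickness t = h · cos(dip) = 101 × cos 53°
t = 101 × 0.6018 = 60.783 m

60.8 m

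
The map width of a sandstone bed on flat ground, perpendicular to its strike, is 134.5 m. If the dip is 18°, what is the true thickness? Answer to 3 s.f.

41.6 m

True thickness t = w · sin(dip) = 134.5 × sin 18°
t = 134.5 × 0.3090 = 41.563 m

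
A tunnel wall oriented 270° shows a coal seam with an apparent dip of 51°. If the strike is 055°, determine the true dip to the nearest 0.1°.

65.1°

β = acute angle between strike 055° and section 270° = 35°.
tan(true dip) = tan 51° / sin 35° = 2.1530
true dip = arctan 2.1530 = 65.09°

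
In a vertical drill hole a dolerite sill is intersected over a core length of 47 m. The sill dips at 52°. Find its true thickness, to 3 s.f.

28.9 m

True thickness t = h · cos(dip) = 47 × cos 52°
t = 47 × 0.6157 = 28.936 m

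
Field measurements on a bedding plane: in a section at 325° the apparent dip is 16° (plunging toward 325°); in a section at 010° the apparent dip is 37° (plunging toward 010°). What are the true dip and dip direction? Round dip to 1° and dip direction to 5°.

Represent each trace as a vector plunging at its apparent dip toward its trend (east-north-up frame): v₁ = (-0.551, 0.787, -0.276), v₂ = (0.139, 0.787, -0.602).
Cross product v₁ × v₂ gives the pole to the plane: n ∝ (0.257, 0.370, 0.543).
True dip = arccos(n_z / |n|) = arccos(0.7695) = 39.7°.
Dip direction = azimuth of (n_x, n_y) = atan2(0.257, 0.370) = 35°.

true dip 40°, dip direction 035°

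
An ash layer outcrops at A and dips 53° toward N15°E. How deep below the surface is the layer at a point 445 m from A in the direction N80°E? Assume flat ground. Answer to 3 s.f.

250 m

The hole lies 65° from the dip direction, so the down-dip offset is 445 × cos 65° = 188.07 m.
Depth = down-dip offset × tan(dip) = 188.07 × tan 53° = 188.07 × 1.3270
Depth = 249.57 m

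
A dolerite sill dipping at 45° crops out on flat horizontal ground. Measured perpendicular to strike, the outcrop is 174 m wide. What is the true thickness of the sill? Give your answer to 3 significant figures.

123 m

True thickness t = w · sin(dip) = 174 × sin 45°
t = 174 × 0.7071 = 123.037 m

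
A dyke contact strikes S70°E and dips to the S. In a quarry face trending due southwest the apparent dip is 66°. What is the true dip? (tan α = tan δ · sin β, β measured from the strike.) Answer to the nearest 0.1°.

68.0°

β = acute angle between strike S70°E and section due southwest = 65°.
tan δ = tan α / sin β = tan 66° / sin 65° = 2.2460 / 0.9063 = 2.4782
δ = arctan(2.4782) = 68.03°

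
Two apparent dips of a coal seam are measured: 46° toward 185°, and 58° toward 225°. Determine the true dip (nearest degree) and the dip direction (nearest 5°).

true dip 58°, dip direction 235°

Each apparent-dip line lies in the plane. As unit vectors (x east, y north, z up), v₁ plunges 46°→185° and v₂ plunges 58°→225°.
Cross product v₁ × v₂ gives the pole to the plane: n ∝ (-0.317, -0.218, 0.237).
Dip δ = arctan(|n_h|/n_z) = arctan(0.385/0.237) = 58.4°.
The horizontal component of n points toward azimuth atan2(n_x, n_y) = 235°, the dip direction.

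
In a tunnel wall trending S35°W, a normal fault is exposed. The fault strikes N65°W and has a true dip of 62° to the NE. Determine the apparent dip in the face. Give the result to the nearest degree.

62°

The strike is N65°W and the section trends S35°W; the acute angle between them is β = 80°.
tan(apparent dip) = tan 62° · sin 80° = 1.8522
α = arctan(1.8522) = 61.63°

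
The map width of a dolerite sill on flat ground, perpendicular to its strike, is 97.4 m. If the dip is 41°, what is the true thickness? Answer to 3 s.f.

True thickness t = w · sin(dip) = 97.4 × sin 41°
t = 97.4 × 0.6561 = 63.900 m

63.9 m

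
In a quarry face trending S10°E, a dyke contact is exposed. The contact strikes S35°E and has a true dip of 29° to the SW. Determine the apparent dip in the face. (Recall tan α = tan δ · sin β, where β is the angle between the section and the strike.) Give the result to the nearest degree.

The strike is S35°E and the section trends S10°E; the acute angle between them is β = 25°.
tan α = tan 29° × sin 25° = 0.5543 × 0.4226 = 0.2343
apparent dip = arctan 0.2343 = 13.18°

13°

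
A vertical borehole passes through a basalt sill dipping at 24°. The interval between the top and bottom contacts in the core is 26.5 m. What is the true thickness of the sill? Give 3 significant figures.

True thickness t = h · cos(dip) = 26.5 × cos 24°
t = 26.5 × 0.9135 = 24.209 m

24.2 m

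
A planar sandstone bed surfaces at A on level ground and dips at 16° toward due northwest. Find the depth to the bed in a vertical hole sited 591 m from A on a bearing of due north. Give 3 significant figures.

120 m

The hole lies 45° from the dip direction, so the down-dip offset is 591 × cos 45° = 417.90 m.
Depth = down-dip offset × tan(dip) = 417.90 × tan 16° = 417.90 × 0.2867
Depth = 119.83 m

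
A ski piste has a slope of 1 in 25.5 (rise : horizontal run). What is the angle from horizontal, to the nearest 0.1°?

tan θ = 1/25.5 = 0.0392
θ = arctan(0.0392) = 2.25°

2.2°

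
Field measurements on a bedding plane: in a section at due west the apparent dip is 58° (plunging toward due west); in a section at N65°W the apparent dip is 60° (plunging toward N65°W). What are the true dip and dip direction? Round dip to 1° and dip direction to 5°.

true dip 60°, dip direction 295°

Each apparent-dip line lies in the plane. As unit vectors (x east, y north, z up), v₁ plunges 58°→due west and v₂ plunges 60°→N65°W.
n = v₁ × v₂ = (-0.179, 0.075, 0.112) (taken with n_z > 0).
tan δ = √(n_x²+n_y²)/n_z = 0.194/0.112, so δ = 60.0°.
Dip direction = azimuth of (n_x, n_y) = atan2(-0.179, 0.075) = 293°.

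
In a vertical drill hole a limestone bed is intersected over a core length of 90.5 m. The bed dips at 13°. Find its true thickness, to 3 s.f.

88.2 m

True thickness t = h · cos(dip) = 90.5 × cos 13°
t = 90.5 × 0.9744 = 88.180 m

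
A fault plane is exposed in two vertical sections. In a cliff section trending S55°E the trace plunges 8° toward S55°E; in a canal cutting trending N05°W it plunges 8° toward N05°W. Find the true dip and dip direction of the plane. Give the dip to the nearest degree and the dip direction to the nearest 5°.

true dip 18°, dip direction 060°

The two traces are lines in the plane: v₁ = (sin 125°·cos 8°, cos 125°·cos 8°, −sin 8°), v₂ = (sin 355°·cos 8°, cos 355°·cos 8°, −sin 8°).
n = v₁ × v₂ = (0.216, 0.125, 0.751) (taken with n_z > 0).
True dip = arccos(n_z / |n|) = arccos(0.9489) = 18.4°.
The horizontal component of n points toward azimuth atan2(n_x, n_y) = 60°, the dip direction.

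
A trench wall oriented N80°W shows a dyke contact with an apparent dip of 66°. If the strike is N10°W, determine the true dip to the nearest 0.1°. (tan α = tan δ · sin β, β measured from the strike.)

β = acute angle between strike N10°W and section N80°W = 70°.
tan(true dip) = tan 66° / sin 70° = 2.3902
δ = arctan(2.3902) = 67.30°

67.3°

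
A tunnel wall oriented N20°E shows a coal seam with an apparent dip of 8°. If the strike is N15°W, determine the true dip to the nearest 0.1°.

The section is 35° from the strike.
tan(true dip) = tan 8° / sin 35° = 0.2450
δ = arctan(0.2450) = 13.77°

13.8°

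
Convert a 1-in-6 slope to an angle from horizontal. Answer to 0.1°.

tan θ = 1/6 = 0.1667
θ = arctan(0.1667) = 9.46°

9.5°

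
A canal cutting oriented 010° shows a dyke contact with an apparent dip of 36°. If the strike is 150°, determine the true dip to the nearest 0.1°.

48.5°

β = acute angle between strike 150° and section 010° = 40°.
tan δ = tan α / sin β = tan 36° / sin 40° = 0.7265 / 0.6428 = 1.1303
δ = arctan(1.1303) = 48.50°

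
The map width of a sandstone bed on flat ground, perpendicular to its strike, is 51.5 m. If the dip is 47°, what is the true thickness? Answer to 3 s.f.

37.7 m

True thickness t = w · sin(dip) = 51.5 × sin 47°
t = 51.5 × 0.7314 = 37.665 m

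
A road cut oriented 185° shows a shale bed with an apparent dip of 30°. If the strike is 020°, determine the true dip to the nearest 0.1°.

β = acute angle between strike 020° and section 185° = 15°.
tan(true dip) = tan 30° / sin 15° = 2.2307
δ = arctan(2.2307) = 65.85°

65.9°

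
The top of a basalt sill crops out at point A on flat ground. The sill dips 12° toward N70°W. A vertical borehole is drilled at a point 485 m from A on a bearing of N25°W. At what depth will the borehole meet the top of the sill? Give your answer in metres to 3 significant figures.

72.9 m

The hole lies 45° from the dip direction, so the down-dip offset is 485 × cos 45° = 342.95 m.
Depth = down-dip offset × tan(dip) = 342.95 × tan 12° = 342.95 × 0.2126
Depth = 72.90 m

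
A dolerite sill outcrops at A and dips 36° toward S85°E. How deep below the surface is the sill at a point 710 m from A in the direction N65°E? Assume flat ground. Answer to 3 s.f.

The hole lies 30° from the dip direction, so the down-dip offset is 710 × cos 30° = 614.88 m.
Depth = down-dip offset × tan(dip) = 614.88 × tan 36° = 614.88 × 0.7265
Depth = 446.74 m

447 m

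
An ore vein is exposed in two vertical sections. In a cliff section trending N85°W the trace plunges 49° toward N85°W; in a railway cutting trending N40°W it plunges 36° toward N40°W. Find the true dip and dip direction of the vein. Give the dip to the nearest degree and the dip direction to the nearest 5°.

The two traces are lines in the plane: v₁ = (sin 275°·cos 49°, cos 275°·cos 49°, −sin 49°), v₂ = (sin 320°·cos 36°, cos 320°·cos 36°, −sin 36°).
The plane normal is n = v₁ × v₂ ∝ (-0.434, -0.008, 0.375).
tan δ = √(n_x²+n_y²)/n_z = 0.434/0.375, so δ = 49.2°.
The horizontal component of n points toward azimuth atan2(n_x, n_y) = 269°, the dip direction.

true dip 49°, dip direction 270°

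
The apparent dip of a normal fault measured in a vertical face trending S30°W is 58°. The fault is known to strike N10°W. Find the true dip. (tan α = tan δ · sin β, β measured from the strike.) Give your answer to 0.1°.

β = acute angle between strike N10°W and section S30°W = 40°.
tan(true dip) = tan 58° / sin 40° = 2.4897
δ = arctan(2.4897) = 68.12°

68.1°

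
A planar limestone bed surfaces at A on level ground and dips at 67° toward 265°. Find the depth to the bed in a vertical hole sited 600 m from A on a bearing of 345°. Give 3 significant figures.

245 m

The hole lies 80° from the dip direction, so the down-dip offset is 600 × cos 80° = 104.19 m.
Depth = down-dip offset × tan(dip) = 104.19 × tan 67° = 104.19 × 2.3559
Depth = 245.45 m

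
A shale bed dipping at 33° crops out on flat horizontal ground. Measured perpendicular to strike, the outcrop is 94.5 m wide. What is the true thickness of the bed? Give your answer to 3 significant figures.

51.5 m

True thickness t = w · sin(dip) = 94.5 × sin 33°
t = 94.5 × 0.5446 = 51.468 m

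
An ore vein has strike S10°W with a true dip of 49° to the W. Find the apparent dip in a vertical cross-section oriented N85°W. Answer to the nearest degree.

The section lies 85° from the strike.
tan α = tan 49° × sin 85° = 1.1504 × 0.9962 = 1.1460
α = arctan(1.1460) = 48.89°

49°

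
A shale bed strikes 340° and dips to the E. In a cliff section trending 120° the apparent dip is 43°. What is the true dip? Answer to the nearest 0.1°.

55.4°

β = acute angle between strike 340° and section 120° = 40°.
tan(true dip) = tan 43° / sin 40° = 1.4507
true dip = arctan 1.4507 = 55.42°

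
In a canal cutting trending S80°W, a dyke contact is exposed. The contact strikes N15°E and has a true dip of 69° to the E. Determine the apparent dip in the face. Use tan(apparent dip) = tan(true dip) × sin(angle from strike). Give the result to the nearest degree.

The section lies 65° from the strike.
tan α = tan 69° × sin 65° = 2.6051 × 0.9063 = 2.3610
α = arctan(2.3610) = 67.05°

67°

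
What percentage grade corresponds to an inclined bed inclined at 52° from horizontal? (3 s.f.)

128%

grade % = 100 × tan 52° = 100 × 1.2799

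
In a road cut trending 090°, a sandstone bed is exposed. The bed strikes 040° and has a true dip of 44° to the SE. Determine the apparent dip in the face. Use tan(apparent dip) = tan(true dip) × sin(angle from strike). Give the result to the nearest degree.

36°

The section lies 50° from the strike.
tan(apparent dip) = tan 44° · sin 50° = 0.7398
apparent dip = arctan 0.7398 = 36.49°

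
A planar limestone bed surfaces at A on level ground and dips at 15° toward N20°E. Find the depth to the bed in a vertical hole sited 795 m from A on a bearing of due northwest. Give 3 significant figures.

The hole lies 65° from the dip direction, so the down-dip offset is 795 × cos 65° = 335.98 m.
Depth = down-dip offset × tan(dip) = 335.98 × tan 15° = 335.98 × 0.2679
Depth = 90.03 m

90.0 m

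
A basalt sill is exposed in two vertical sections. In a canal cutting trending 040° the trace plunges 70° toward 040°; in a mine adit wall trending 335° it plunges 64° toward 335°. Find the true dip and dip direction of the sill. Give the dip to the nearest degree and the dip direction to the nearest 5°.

true dip 71°, dip direction 020°

Represent each trace as a vector plunging at its apparent dip toward its trend (east-north-up frame): v₁ = (0.220, 0.262, -0.940), v₂ = (-0.185, 0.397, -0.899).
The plane normal is n = v₁ × v₂ ∝ (0.138, 0.372, 0.136).
True dip = arccos(n_z / |n|) = arccos(0.3243) = 71.1°.
The horizontal component of n points toward azimuth atan2(n_x, n_y) = 20°, the dip direction.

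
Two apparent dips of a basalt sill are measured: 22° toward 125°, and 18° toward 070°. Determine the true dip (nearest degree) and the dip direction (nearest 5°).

true dip 23°, dip direction 110°

Represent each trace as a vector plunging at its apparent dip toward its trend (east-north-up frame): v₁ = (0.760, -0.532, -0.375), v₂ = (0.894, 0.325, -0.309).
n = v₁ × v₂ = (0.286, -0.100, 0.722) (taken with n_z > 0).
True dip = arccos(n_z / |n|) = arccos(0.9221) = 22.8°.
Dip direction = atan2(0.286, -0.100) = 109° (azimuth of n's horizontal projection).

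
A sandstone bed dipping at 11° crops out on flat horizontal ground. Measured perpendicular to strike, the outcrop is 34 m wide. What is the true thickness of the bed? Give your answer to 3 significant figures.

6.49 m

True thickness t = w · sin(dip) = 34 × sin 11°
t = 34 × 0.1908 = 6.488 m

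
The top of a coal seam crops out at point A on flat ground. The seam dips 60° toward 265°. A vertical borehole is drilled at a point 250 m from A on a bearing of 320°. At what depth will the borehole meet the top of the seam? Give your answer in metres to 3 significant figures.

The hole lies 55° from the dip direction, so the down-dip offset is 250 × cos 55° = 143.39 m.
Depth = down-dip offset × tan(dip) = 143.39 × tan 60° = 143.39 × 1.7321
Depth = 248.37 m

248 m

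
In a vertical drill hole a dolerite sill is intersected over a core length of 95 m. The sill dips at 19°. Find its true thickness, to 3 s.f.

89.8 m

True thickness t = h · cos(dip) = 95 × cos 19°
t = 95 × 0.9455 = 89.824 m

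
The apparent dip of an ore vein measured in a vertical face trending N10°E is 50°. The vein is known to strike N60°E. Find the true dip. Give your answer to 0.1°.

57.3°

The section is 50° from the strike.
tan δ = tan α / sin β = tan 50° / sin 50° = 1.1918 / 0.7660 = 1.5557
δ = arctan(1.5557) = 57.27°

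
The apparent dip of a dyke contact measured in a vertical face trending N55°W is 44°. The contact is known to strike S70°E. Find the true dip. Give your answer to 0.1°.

β = acute angle between strike S70°E and section N55°W = 15°.
tan δ = tan α / sin β = tan 44° / sin 15° = 0.9657 / 0.2588 = 3.7311
true dip = arctan 3.7311 = 75.00°

75.0°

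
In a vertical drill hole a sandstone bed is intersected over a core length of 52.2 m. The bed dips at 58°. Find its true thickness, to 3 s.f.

27.7 m

True thickness t = h · cos(dip) = 52.2 × cos 58°
t = 52.2 × 0.5299 = 27.662 m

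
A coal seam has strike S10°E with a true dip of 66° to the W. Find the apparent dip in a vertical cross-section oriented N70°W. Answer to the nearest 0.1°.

62.8°

Angle between strike (S10°E) and section (N70°W): β = 60°.
tan(apparent dip) = tan 66° · sin 60° = 1.9451
α = arctan(1.9451) = 62.79°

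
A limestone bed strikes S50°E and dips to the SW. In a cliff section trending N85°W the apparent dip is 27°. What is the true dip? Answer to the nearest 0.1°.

The section is 35° from the strike.
tan δ = tan α / sin β = tan 27° / sin 35° = 0.5095 / 0.5736 = 0.8883
δ = arctan(0.8883) = 41.62°

41.6°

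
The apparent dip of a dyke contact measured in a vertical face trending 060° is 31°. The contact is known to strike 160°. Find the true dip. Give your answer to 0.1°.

The section is 80° from the strike.
tan δ = tan α / sin β = tan 31° / sin 80° = 0.6009 / 0.9848 = 0.6101
δ = arctan(0.6101) = 31.39°

31.4°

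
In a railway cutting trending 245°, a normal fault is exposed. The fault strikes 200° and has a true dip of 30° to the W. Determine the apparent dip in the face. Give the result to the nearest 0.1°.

Angle between strike (200°) and section (245°): β = 45°.
tan(apparent dip) = tan 30° · sin 45° = 0.4082
α = arctan(0.4082) = 22.21°

22.2°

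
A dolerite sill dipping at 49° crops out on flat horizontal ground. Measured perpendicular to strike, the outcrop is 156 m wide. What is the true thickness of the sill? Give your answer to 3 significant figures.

118 m

True thickness t = w · sin(dip) = 156 × sin 49°
t = 156 × 0.7547 = 117.735 m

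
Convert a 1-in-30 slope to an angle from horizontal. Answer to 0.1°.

tan θ = 1/30 = 0.0333
θ = arctan(0.0333) = 1.91°

1.9°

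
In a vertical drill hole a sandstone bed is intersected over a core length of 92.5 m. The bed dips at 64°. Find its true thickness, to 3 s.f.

True thickness t = h · cos(dip) = 92.5 × cos 64°
t = 92.5 × 0.4384 = 40.549 m

40.5 m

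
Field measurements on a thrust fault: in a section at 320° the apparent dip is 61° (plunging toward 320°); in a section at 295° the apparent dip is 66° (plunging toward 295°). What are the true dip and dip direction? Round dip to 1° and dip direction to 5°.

true dip 67°, dip direction 280°

Each apparent-dip line lies in the plane. As unit vectors (x east, y north, z up), v₁ plunges 61°→320° and v₂ plunges 66°→295°.
n = v₁ × v₂ = (-0.189, 0.038, 0.083) (taken with n_z > 0).
True dip = arccos(n_z / |n|) = arccos(0.3970) = 66.6°.
The horizontal component of n points toward azimuth atan2(n_x, n_y) = 281°, the dip direction.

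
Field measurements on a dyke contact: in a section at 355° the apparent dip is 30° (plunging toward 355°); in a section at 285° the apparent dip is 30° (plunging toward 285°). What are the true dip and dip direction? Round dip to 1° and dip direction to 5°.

true dip 35°, dip direction 320°

The two traces are lines in the plane: v₁ = (sin 355°·cos 30°, cos 355°·cos 30°, −sin 30°), v₂ = (sin 285°·cos 30°, cos 285°·cos 30°, −sin 30°).
Cross product v₁ × v₂ gives the pole to the plane: n ∝ (-0.319, 0.381, 0.705).
tan δ = √(n_x²+n_y²)/n_z = 0.497/0.705, so δ = 35.2°.
The horizontal component of n points toward azimuth atan2(n_x, n_y) = 320°, the dip direction.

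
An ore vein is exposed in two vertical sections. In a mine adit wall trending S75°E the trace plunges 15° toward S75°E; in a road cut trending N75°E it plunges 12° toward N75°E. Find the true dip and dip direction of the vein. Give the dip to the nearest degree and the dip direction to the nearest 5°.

Each apparent-dip line lies in the plane. As unit vectors (x east, y north, z up), v₁ plunges 15°→S75°E and v₂ plunges 12°→N75°E.
Cross product v₁ × v₂ gives the pole to the plane: n ∝ (0.118, -0.051, 0.472).
Dip δ = arctan(|n_h|/n_z) = arctan(0.128/0.472) = 15.2°.
Dip direction = azimuth of (n_x, n_y) = atan2(0.118, -0.051) = 113°.

true dip 15°, dip direction 115°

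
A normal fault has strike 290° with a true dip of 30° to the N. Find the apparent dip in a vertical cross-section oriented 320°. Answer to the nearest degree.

16°

Angle between strike (290°) and section (320°): β = 30°.
tan(apparent dip) = tan 30° · sin 30° = 0.2887
α = arctan(0.2887) = 16.10°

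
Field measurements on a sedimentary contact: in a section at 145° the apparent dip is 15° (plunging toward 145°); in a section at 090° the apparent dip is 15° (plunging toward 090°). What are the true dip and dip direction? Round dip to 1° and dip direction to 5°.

true dip 17°, dip direction 120°

Represent each trace as a vector plunging at its apparent dip toward its trend (east-north-up frame): v₁ = (0.554, -0.791, -0.259), v₂ = (0.966, 0.000, -0.259).
n = v₁ × v₂ = (0.205, -0.107, 0.764) (taken with n_z > 0).
True dip = arccos(n_z / |n|) = arccos(0.9573) = 16.8°.
Dip direction = azimuth of (n_x, n_y) = atan2(0.205, -0.107) = 118°.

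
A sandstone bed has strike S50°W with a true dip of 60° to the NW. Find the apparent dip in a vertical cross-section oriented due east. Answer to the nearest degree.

48°

The section lies 40° from the strike.
tan(apparent dip) = tan 60° · sin 40° = 1.1133
apparent dip = arctan 1.1133 = 48.07°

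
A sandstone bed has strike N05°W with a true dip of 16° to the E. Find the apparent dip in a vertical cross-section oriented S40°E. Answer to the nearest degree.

Angle between strike (N05°W) and section (S40°E): β = 35°.
tan α = tan 16° × sin 35° = 0.2867 × 0.5736 = 0.1645
α = arctan(0.1645) = 9.34°

9°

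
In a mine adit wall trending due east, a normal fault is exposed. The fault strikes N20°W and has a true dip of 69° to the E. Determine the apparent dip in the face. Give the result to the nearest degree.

Angle between strike (N20°W) and section (due east): β = 70°.
tan α = tan 69° × sin 70° = 2.6051 × 0.9397 = 2.4480
α = arctan(2.4480) = 67.78°

68°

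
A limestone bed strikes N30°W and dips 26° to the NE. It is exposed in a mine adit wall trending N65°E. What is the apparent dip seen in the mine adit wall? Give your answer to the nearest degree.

The section lies 85° from the strike.
tan(apparent dip) = tan 26° · sin 85° = 0.4859
α = arctan(0.4859) = 25.91°

26°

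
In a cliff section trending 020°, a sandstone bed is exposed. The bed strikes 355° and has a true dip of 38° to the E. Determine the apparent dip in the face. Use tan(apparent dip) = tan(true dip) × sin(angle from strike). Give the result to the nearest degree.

18°

The section lies 25° from the strike.
tan(apparent dip) = tan 38° · sin 25° = 0.3302
apparent dip = arctan 0.3302 = 18.27°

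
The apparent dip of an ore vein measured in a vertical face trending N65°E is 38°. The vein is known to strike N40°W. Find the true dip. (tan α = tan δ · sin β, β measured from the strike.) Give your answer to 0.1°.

β = acute angle between strike N40°W and section N65°E = 75°.
tan(true dip) = tan 38° / sin 75° = 0.8088
true dip = arctan 0.8088 = 38.97°

39.0°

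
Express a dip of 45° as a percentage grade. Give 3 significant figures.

grade % = 100 × tan 45° = 100 × 1.0000

100%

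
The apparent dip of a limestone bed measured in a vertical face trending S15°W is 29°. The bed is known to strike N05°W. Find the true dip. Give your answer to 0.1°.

β = acute angle between strike N05°W and section S15°W = 20°.
tan(true dip) = tan 29° / sin 20° = 1.6207
true dip = arctan 1.6207 = 58.32°

58.3°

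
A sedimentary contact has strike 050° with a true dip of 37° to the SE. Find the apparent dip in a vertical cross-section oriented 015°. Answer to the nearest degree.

23°

Angle between strike (050°) and section (015°): β = 35°.
tan α = tan 37° × sin 35° = 0.7536 × 0.5736 = 0.4322
α = arctan(0.4322) = 23.38°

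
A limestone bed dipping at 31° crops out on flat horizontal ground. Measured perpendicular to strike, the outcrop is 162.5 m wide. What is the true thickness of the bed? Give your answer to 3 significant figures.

True thickness t = w · sin(dip) = 162.5 × sin 31°
t = 162.5 × 0.5150 = 83.694 m

83.7 m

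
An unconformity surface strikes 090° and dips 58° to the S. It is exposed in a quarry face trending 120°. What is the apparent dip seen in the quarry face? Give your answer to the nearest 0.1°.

Angle between strike (090°) and section (120°): β = 30°.
tan α = tan 58° × sin 30° = 1.6003 × 0.5000 = 0.8002
apparent dip = arctan 0.8002 = 38.67°

38.7°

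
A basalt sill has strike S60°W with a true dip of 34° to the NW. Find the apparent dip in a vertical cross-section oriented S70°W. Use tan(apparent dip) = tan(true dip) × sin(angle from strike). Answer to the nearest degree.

Angle between strike (S60°W) and section (S70°W): β = 10°.
tan α = tan 34° × sin 10° = 0.6745 × 0.1736 = 0.1171
apparent dip = arctan 0.1171 = 6.68°

7°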